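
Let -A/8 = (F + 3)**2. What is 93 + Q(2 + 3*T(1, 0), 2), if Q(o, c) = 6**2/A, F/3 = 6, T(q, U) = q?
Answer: 9113/98 ≈ 92.990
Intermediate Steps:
F = 18 (F = 3*6 = 18)
A = -3528 (A = -8*(18 + 3)**2 = -8*21**2 = -8*441 = -3528)
Q(o, c) = -1/98 (Q(o, c) = 6**2/(-3528) = 36*(-1/3528) = -1/98)
93 + Q(2 + 3*T(1, 0), 2) = 93 - 1/98 = 9113/98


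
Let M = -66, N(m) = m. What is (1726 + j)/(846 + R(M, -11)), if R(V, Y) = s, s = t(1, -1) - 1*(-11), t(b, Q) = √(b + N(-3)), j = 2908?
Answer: 3971338/734451 - 4634*I*√2/734451 ≈ 5.4072 - 0.0089229*I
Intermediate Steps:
t(b, Q) = √(-3 + b) (t(b, Q) = √(b - 3) = √(-3 + b))
s = 11 + I*√2 (s = √(-3 + 1) - 1*(-11) = √(-2) + 11 = I*√2 + 11 = 11 + I*√2 ≈ 11.0 + 1.4142*I)
R(V, Y) = 11 + I*√2
(1726 + j)/(846 + R(M, -11)) = (1726 + 2908)/(846 + (11 + I*√2)) = 4634/(857 + I*√2)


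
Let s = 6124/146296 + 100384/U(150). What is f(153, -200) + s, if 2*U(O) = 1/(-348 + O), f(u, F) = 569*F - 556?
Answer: -1458074443549/36574 ≈ -3.9866e+7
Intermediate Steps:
f(u, F) = -556 + 569*F
U(O) = 1/(2*(-348 + O))
s = -1453891987205/36574 (s = 6124/146296 + 100384/((1/(2*(-348 + 150)))) = 6124*(1/146296) + 100384/(((½)/(-198))) = 1531/36574 + 100384/(((½)*(-1/198))) = 1531/36574 + 100384/(-1/396) = 1531/36574 + 100384*(-396) = 1531/36574 - 39752064 = -1453891987205/36574 ≈ -3.9752e+7)
f(153, -200) + s = (-556 + 569*(-200)) - 1453891987205/36574 = (-556 - 113800) - 1453891987205/36574 = -114356 - 1453891987205/36574 = -1458074443549/36574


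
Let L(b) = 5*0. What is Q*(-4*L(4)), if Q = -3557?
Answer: 0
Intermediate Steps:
L(b) = 0
Q*(-4*L(4)) = -(-14228)*0 = -3557*0 = 0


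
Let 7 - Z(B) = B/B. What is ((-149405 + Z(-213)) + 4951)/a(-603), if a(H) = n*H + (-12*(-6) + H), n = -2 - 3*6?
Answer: -2368/189 ≈ -12.529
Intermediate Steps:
Z(B) = 6 (Z(B) = 7 - B/B = 7 - 1*1 = 7 - 1 = 6)
n = -20 (n = -2 - 18 = -20)
a(H) = 72 - 19*H (a(H) = -20*H + (-12*(-6) + H) = -20*H + (72 + H) = 72 - 19*H)
((-149405 + Z(-213)) + 4951)/a(-603) = ((-149405 + 6) + 4951)/(72 - 19*(-603)) = (-149399 + 4951)/(72 + 11457) = -144448/11529 = -144448*1/11529 = -2368/189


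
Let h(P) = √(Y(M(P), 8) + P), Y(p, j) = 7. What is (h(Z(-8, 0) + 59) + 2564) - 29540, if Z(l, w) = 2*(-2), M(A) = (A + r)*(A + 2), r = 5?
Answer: -26976 + √62 ≈ -26968.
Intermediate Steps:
M(A) = (2 + A)*(5 + A) (M(A) = (A + 5)*(A + 2) = (5 + A)*(2 + A) = (2 + A)*(5 + A))
Z(l, w) = -4
h(P) = √(7 + P)
(h(Z(-8, 0) + 59) + 2564) - 29540 = (√(7 + (-4 + 59)) + 2564) - 29540 = (√(7 + 55) + 2564) - 29540 = (√62 + 2564) - 29540 = (2564 + √62) - 29540 = -26976 + √62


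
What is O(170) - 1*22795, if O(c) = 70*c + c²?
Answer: 18005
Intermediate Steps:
O(c) = c² + 70*c
O(170) - 1*22795 = 170*(70 + 170) - 1*22795 = 170*240 - 22795 = 40800 - 22795 = 18005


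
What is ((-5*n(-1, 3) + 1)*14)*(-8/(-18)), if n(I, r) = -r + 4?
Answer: -224/9 ≈ -24.889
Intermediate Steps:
n(I, r) = 4 - r
((-5*n(-1, 3) + 1)*14)*(-8/(-18)) = ((-5*(4 - 1*3) + 1)*14)*(-8/(-18)) = ((-5*(4 - 3) + 1)*14)*(-8*(-1/18)) = ((-5*1 + 1)*14)*(4/9) = ((-5 + 1)*14)*(4/9) = -4*14*(4/9) = -56*4/9 = -224/9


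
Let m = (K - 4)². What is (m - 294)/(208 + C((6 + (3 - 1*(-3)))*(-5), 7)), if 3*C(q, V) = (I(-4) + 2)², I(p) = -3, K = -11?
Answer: -207/625 ≈ -0.33120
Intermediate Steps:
C(q, V) = ⅓ (C(q, V) = (-3 + 2)²/3 = (⅓)*(-1)² = (⅓)*1 = ⅓)
m = 225 (m = (-11 - 4)² = (-15)² = 225)
(m - 294)/(208 + C((6 + (3 - 1*(-3)))*(-5), 7)) = (225 - 294)/(208 + ⅓) = -69/625/3 = -69*3/625 = -207/625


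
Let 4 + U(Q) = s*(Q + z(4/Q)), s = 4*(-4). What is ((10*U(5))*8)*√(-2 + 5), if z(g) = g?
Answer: -7744*√3 ≈ -13413.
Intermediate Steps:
s = -16
U(Q) = -4 - 64/Q - 16*Q (U(Q) = -4 - 16*(Q + 4/Q) = -4 + (-64/Q - 16*Q) = -4 - 64/Q - 16*Q)
((10*U(5))*8)*√(-2 + 5) = ((10*(-4 - 64/5 - 16*5))*8)*√(-2 + 5) = ((10*(-4 - 64*⅕ - 80))*8)*√3 = ((10*(-4 - 64/5 - 80))*8)*√3 = ((10*(-484/5))*8)*√3 = (-968*8)*√3 = -7744*√3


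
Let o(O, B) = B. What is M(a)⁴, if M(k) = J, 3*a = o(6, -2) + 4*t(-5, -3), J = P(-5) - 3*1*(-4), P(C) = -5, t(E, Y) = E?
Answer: 2401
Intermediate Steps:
J = 7 (J = -5 - 3*1*(-4) = -5 - 3*(-4) = -5 + 12 = 7)
a = -22/3 (a = (-2 + 4*(-5))/3 = (-2 - 20)/3 = (⅓)*(-22) = -22/3 ≈ -7.3333)
M(k) = 7
M(a)⁴ = 7⁴ = 2401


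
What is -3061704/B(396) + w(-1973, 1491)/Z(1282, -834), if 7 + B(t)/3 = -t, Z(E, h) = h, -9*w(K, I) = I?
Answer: 2553661427/1008306 ≈ 2532.6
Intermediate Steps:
w(K, I) = -I/9
B(t) = -21 - 3*t (B(t) = -21 + 3*(-t) = -21 - 3*t)
-3061704/B(396) + w(-1973, 1491)/Z(1282, -834) = -3061704/(-21 - 3*396) - 1/9*1491/(-834) = -3061704/(-21 - 1188) - 497/3*(-1/834) = -3061704/(-1209) + 497/2502 = -3061704*(-1/1209) + 497/2502 = 1020568/403 + 497/2502 = 2553661427/1008306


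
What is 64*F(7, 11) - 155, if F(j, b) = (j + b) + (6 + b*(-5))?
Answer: -2139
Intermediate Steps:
F(j, b) = 6 + j - 4*b (F(j, b) = (b + j) + (6 - 5*b) = 6 + j - 4*b)
64*F(7, 11) - 155 = 64*(6 + 7 - 4*11) - 155 = 64*(6 + 7 - 44) - 155 = 64*(-31) - 155 = -1984 - 155 = -2139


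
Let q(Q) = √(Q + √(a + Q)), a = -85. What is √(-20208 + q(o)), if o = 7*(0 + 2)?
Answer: √(-20208 + √(14 + I*√71)) ≈ 0.004 + 142.14*I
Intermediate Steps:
o = 14 (o = 7*2 = 14)
q(Q) = √(Q + √(-85 + Q))
√(-20208 + q(o)) = √(-20208 + √(14 + √(-85 + 14))) = √(-20208 + √(14 + √(-71))) = √(-20208 + √(14 + I*√71))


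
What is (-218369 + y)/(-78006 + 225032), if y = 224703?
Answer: 3167/73513 ≈ 0.043081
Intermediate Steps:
(-218369 + y)/(-78006 + 225032) = (-218369 + 224703)/(-78006 + 225032) = 6334/147026 = 6334*(1/147026) = 3167/73513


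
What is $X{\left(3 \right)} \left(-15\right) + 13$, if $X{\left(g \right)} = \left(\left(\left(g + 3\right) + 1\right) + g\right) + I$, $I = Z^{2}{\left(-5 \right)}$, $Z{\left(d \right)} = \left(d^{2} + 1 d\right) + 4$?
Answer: $-8777$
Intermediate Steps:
$Z{\left(d \right)} = 4 + d + d^{2}$ ($Z{\left(d \right)} = \left(d^{2} + d\right) + 4 = \left(d + d^{2}\right) + 4 = 4 + d + d^{2}$)
$I = 576$ ($I = \left(4 - 5 + \left(-5\right)^{2}\right)^{2} = \left(4 - 5 + 25\right)^{2} = 24^{2} = 576$)
$X{\left(g \right)} = 580 + 2 g$ ($X{\left(g \right)} = \left(\left(\left(g + 3\right) + 1\right) + g\right) + 576 = \left(\left(\left(3 + g\right) + 1\right) + g\right) + 576 = \left(\left(4 + g\right) + g\right) + 576 = \left(4 + 2 g\right) + 576 = 580 + 2 g$)
$X{\left(3 \right)} \left(-15\right) + 13 = \left(580 + 2 \cdot 3\right) \left(-15\right) + 13 = \left(580 + 6\right) \left(-15\right) + 13 = 586 \left(-15\right) + 13 = -8790 + 13 = -8777$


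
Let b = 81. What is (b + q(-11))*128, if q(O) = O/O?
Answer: 10496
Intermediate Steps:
q(O) = 1
(b + q(-11))*128 = (81 + 1)*128 = 82*128 = 10496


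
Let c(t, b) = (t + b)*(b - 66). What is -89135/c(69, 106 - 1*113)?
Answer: 89135/4526 ≈ 19.694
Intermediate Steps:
c(t, b) = (-66 + b)*(b + t) (c(t, b) = (b + t)*(-66 + b) = (-66 + b)*(b + t))
-89135/c(69, 106 - 1*113) = -89135/((106 - 1*113)² - 66*(106 - 1*113) - 66*69 + (106 - 1*113)*69) = -89135/((106 - 113)² - 66*(106 - 113) - 4554 + (106 - 113)*69) = -89135/((-7)² - 66*(-7) - 4554 - 7*69) = -89135/(49 + 462 - 4554 - 483) = -89135/(-4526) = -89135*(-1/4526) = 89135/4526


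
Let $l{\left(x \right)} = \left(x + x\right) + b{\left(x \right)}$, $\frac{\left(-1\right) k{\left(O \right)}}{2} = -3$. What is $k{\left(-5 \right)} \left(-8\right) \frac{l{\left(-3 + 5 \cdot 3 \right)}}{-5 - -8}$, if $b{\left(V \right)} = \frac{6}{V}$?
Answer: $-392$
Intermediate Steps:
$k{\left(O \right)} = 6$ ($k{\left(O \right)} = \left(-2\right) \left(-3\right) = 6$)
$l{\left(x \right)} = 2 x + \frac{6}{x}$ ($l{\left(x \right)} = \left(x + x\right) + \frac{6}{x} = 2 x + \frac{6}{x}$)
$k{\left(-5 \right)} \left(-8\right) \frac{l{\left(-3 + 5 \cdot 3 \right)}}{-5 - -8} = 6 \left(-8\right) \frac{2 \left(-3 + 5 \cdot 3\right) + \frac{6}{-3 + 5 \cdot 3}}{-5 - -8} = - 48 \frac{2 \left(-3 + 15\right) + \frac{6}{-3 + 15}}{-5 + 8} = - 48 \frac{2 \cdot 12 + \frac{6}{12}}{3} = - 48 \left(24 + 6 \cdot \frac{1}{12}\right) \frac{1}{3} = - 48 \left(24 + \frac{1}{2}\right) \frac{1}{3} = - 48 \cdot \frac{49}{2} \cdot \frac{1}{3} = \left(-48\right) \frac{49}{6} = -392$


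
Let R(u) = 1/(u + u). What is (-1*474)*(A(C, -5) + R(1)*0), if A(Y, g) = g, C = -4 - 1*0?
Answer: 2370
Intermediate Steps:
C = -4 (C = -4 + 0 = -4)
R(u) = 1/(2*u)
(-1*474)*(A(C, -5) + R(1)*0) = (-1*474)*(-5 + ((½)/1)*0) = -474*(-5 + ((½)*1)*0) = -474*(-5 + (½)*0) = -474*(-5 + 0) = -474*(-5) = 2370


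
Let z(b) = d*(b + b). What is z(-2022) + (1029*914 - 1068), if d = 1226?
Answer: -4018506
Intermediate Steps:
z(b) = 2452*b (z(b) = 1226*(b + b) = 1226*(2*b) = 2452*b)
z(-2022) + (1029*914 - 1068) = 2452*(-2022) + (1029*914 - 1068) = -4957944 + (940506 - 1068) = -4957944 + 939438 = -4018506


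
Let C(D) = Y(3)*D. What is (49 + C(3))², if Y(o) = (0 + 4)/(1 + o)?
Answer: 2704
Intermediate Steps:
Y(o) = 4/(1 + o)
C(D) = D (C(D) = (4/(1 + 3))*D = (4/4)*D = (4*(¼))*D = 1*D = D)
(49 + C(3))² = (49 + 3)² = 52² = 2704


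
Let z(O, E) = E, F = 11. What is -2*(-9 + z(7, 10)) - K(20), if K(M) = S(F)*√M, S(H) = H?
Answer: -2 - 22*√5 ≈ -51.193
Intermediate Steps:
K(M) = 11*√M
-2*(-9 + z(7, 10)) - K(20) = -2*(-9 + 10) - 11*√20 = -2*1 - 11*2*√5 = -2 - 22*√5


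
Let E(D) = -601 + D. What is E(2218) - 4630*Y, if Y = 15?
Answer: -67833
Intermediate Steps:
E(2218) - 4630*Y = (-601 + 2218) - 4630*15 = 1617 - 1*69450 = 1617 - 69450 = -67833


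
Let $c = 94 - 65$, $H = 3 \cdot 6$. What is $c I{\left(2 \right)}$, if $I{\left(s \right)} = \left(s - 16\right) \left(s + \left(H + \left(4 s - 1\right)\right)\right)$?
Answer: $-10962$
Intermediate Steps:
$H = 18$
$c = 29$ ($c = 94 - 65 = 29$)
$I{\left(s \right)} = \left(-16 + s\right) \left(17 + 5 s\right)$ ($I{\left(s \right)} = \left(s - 16\right) \left(s + \left(18 + \left(4 s - 1\right)\right)\right) = \left(-16 + s\right) \left(s + \left(18 + \left(-1 + 4 s\right)\right)\right) = \left(-16 + s\right) \left(s + \left(17 + 4 s\right)\right) = \left(-16 + s\right) \left(17 + 5 s\right)$)
$c I{\left(2 \right)} = 29 \left(-272 - 126 + 5 \cdot 2^{2}\right) = 29 \left(-272 - 126 + 5 \cdot 4\right) = 29 \left(-272 - 126 + 20\right) = 29 \left(-378\right) = -10962$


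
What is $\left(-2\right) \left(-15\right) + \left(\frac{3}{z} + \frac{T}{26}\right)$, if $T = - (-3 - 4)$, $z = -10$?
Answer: $\frac{1948}{65} \approx 29.969$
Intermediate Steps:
$T = 7$ ($T = \left(-1\right) \left(-7\right) = 7$)
$\left(-2\right) \left(-15\right) + \left(\frac{3}{z} + \frac{T}{26}\right) = \left(-2\right) \left(-15\right) + \left(\frac{3}{-10} + \frac{7}{26}\right) = 30 + \left(3 \left(- \frac{1}{10}\right) + 7 \cdot \frac{1}{26}\right) = 30 + \left(- \frac{3}{10} + \frac{7}{26}\right) = 30 - \frac{2}{65} = \frac{1948}{65}$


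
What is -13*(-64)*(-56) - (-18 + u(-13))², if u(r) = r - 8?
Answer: -48113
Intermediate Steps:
u(r) = -8 + r
-13*(-64)*(-56) - (-18 + u(-13))² = -13*(-64)*(-56) - (-18 + (-8 - 13))² = 832*(-56) - (-18 - 21)² = -46592 - 1*(-39)² = -46592 - 1*1521 = -46592 - 1521 = -48113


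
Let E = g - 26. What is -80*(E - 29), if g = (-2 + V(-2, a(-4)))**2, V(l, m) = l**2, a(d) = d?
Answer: 4080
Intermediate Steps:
g = 4 (g = (-2 + (-2)**2)**2 = (-2 + 4)**2 = 2**2 = 4)
E = -22 (E = 4 - 26 = -22)
-80*(E - 29) = -80*(-22 - 29) = -80*(-51) = 4080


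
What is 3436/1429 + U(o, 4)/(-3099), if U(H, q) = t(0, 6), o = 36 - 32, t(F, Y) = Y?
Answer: 3546530/1476157 ≈ 2.4025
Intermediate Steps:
o = 4
U(H, q) = 6
3436/1429 + U(o, 4)/(-3099) = 3436/1429 + 6/(-3099) = 3436*(1/1429) + 6*(-1/3099) = 3436/1429 - 2/1033 = 3546530/1476157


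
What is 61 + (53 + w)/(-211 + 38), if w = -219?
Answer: 10719/173 ≈ 61.960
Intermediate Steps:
61 + (53 + w)/(-211 + 38) = 61 + (53 - 219)/(-211 + 38) = 61 - 166/(-173) = 61 - 166*(-1/173) = 61 + 166/173 = 10719/173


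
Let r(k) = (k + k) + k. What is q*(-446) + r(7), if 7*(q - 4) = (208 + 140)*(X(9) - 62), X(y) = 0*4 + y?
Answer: 8213683/7 ≈ 1.1734e+6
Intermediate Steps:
X(y) = y (X(y) = 0 + y = y)
r(k) = 3*k (r(k) = 2*k + k = 3*k)
q = -18416/7 (q = 4 + ((208 + 140)*(9 - 62))/7 = 4 + (348*(-53))/7 = 4 + (1/7)*(-18444) = 4 - 18444/7 = -18416/7 ≈ -2630.9)
q*(-446) + r(7) = -18416/7*(-446) + 3*7 = 8213536/7 + 21 = 8213683/7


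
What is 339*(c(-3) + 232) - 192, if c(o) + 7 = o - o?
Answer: 76083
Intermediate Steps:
c(o) = -7 (c(o) = -7 + (o - o) = -7 + 0 = -7)
339*(c(-3) + 232) - 192 = 339*(-7 + 232) - 192 = 339*225 - 192 = 76275 - 192 = 76083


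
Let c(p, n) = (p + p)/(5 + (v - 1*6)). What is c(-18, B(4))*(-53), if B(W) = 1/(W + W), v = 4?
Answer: 636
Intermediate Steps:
B(W) = 1/(2*W)
c(p, n) = 2*p/3 (c(p, n) = (p + p)/(5 + (4 - 1*6)) = (2*p)/(5 + (4 - 6)) = (2*p)/(5 - 2) = (2*p)/3 = (2*p)*(⅓) = 2*p/3)
c(-18, B(4))*(-53) = ((⅔)*(-18))*(-53) = -12*(-53) = 636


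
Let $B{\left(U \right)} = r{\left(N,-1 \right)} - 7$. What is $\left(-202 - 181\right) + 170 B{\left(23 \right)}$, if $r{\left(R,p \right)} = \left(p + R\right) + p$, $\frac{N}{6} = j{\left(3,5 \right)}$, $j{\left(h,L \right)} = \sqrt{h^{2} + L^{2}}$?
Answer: $-1913 + 1020 \sqrt{34} \approx 4034.6$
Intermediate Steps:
$j{\left(h,L \right)} = \sqrt{L^{2} + h^{2}}$
$N = 6 \sqrt{34}$ ($N = 6 \sqrt{5^{2} + 3^{2}} = 6 \sqrt{25 + 9} = 6 \sqrt{34} \approx 34.986$)
$r{\left(R,p \right)} = R + 2 p$ ($r{\left(R,p \right)} = \left(R + p\right) + p = R + 2 p$)
$B{\left(U \right)} = -9 + 6 \sqrt{34}$ ($B{\left(U \right)} = \left(6 \sqrt{34} + 2 \left(-1\right)\right) - 7 = \left(6 \sqrt{34} - 2\right) - 7 = \left(-2 + 6 \sqrt{34}\right) - 7 = -9 + 6 \sqrt{34}$)
$\left(-202 - 181\right) + 170 B{\left(23 \right)} = \left(-202 - 181\right) + 170 \left(-9 + 6 \sqrt{34}\right) = \left(-202 - 181\right) - \left(1530 - 1020 \sqrt{34}\right) = -383 - \left(1530 - 1020 \sqrt{34}\right) = -1913 + 1020 \sqrt{34}$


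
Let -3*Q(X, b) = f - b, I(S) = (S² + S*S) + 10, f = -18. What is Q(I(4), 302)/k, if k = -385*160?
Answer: -2/1155 ≈ -0.0017316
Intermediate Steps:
I(S) = 10 + 2*S² (I(S) = (S² + S²) + 10 = 2*S² + 10 = 10 + 2*S²)
Q(X, b) = 6 + b/3 (Q(X, b) = -(-18 - b)/3 = 6 + b/3)
k = -61600
Q(I(4), 302)/k = (6 + (⅓)*302)/(-61600) = (6 + 302/3)*(-1/61600) = (320/3)*(-1/61600) = -2/1155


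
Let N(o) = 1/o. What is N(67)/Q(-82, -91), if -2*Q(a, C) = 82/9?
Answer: -9/2747 ≈ -0.0032763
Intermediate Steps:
Q(a, C) = -41/9
N(67)/Q(-82, -91) = 1/(67*(-41/9)) = (1/67)*(-9/41) = -9/2747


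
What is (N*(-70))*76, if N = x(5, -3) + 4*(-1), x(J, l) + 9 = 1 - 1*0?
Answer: 63840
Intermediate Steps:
x(J, l) = -8 (x(J, l) = -9 + (1 - 1*0) = -9 + (1 + 0) = -9 + 1 = -8)
N = -12 (N = -8 + 4*(-1) = -8 - 4 = -12)
(N*(-70))*76 = -12*(-70)*76 = 840*76 = 63840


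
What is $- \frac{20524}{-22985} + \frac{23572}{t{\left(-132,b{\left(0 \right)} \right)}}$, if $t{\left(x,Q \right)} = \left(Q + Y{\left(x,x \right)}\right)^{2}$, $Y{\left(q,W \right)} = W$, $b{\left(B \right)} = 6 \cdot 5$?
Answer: $\frac{188833529}{59783985} \approx 3.1586$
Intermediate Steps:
$b{\left(B \right)} = 30$
$t{\left(x,Q \right)} = \left(Q + x\right)^{2}$
$- \frac{20524}{-22985} + \frac{23572}{t{\left(-132,b{\left(0 \right)} \right)}} = - \frac{20524}{-22985} + \frac{23572}{\left(30 - 132\right)^{2}} = \left(-20524\right) \left(- \frac{1}{22985}\right) + \frac{23572}{\left(-102\right)^{2}} = \frac{20524}{22985} + \frac{23572}{10404} = \frac{20524}{22985} + 23572 \cdot \frac{1}{10404} = \frac{20524}{22985} + \frac{5893}{2601} = \frac{188833529}{59783985}$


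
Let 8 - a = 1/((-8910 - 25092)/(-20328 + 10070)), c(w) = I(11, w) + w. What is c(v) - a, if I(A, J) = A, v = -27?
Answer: -402895/17001 ≈ -23.698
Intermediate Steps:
c(w) = 11 + w
a = 130879/17001 (a = 8 - 1/((-8910 - 25092)/(-20328 + 10070)) = 8 - 1/((-34002/(-10258))) = 8 - 1/((-34002*(-1/10258))) = 8 - 1/17001/5129 = 8 - 1*5129/17001 = 8 - 5129/17001 = 130879/17001 ≈ 7.6983)
c(v) - a = (11 - 27) - 1*130879/17001 = -16 - 130879/17001 = -402895/17001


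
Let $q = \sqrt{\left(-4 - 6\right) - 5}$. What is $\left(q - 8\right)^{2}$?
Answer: $\left(8 - i \sqrt{15}\right)^{2} \approx 49.0 - 61.968 i$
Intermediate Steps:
$q = i \sqrt{15}$ ($q = \sqrt{\left(-4 - 6\right) - 5} = \sqrt{-10 - 5} = \sqrt{-15} = i \sqrt{15} \approx 3.873 i$)
$\left(q - 8\right)^{2} = \left(i \sqrt{15} - 8\right)^{2} = \left(-8 + i \sqrt{15}\right)^{2}$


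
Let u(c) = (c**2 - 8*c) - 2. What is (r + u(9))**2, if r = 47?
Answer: 2916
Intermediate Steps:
u(c) = -2 + c**2 - 8*c
(r + u(9))**2 = (47 + (-2 + 9**2 - 8*9))**2 = (47 + (-2 + 81 - 72))**2 = (47 + 7)**2 = 54**2 = 2916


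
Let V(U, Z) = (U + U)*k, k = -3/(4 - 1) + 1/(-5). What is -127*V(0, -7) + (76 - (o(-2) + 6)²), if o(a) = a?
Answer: 60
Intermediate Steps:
k = -6/5 (k = -3/3 + 1*(-⅕) = -3*⅓ - ⅕ = -1 - ⅕ = -6/5 ≈ -1.2000)
V(U, Z) = -12*U/5 (V(U, Z) = (U + U)*(-6/5) = (2*U)*(-6/5) = -12*U/5)
-127*V(0, -7) + (76 - (o(-2) + 6)²) = -(-1524)*0/5 + (76 - (-2 + 6)²) = -127*0 + (76 - 1*4²) = 0 + (76 - 1*16) = 0 + (76 - 16) = 0 + 60 = 60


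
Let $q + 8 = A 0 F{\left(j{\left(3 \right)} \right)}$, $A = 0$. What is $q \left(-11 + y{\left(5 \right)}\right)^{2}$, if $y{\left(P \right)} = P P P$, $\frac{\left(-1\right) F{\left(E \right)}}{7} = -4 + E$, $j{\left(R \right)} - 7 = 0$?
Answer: $-103968$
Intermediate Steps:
$j{\left(R \right)} = 7$ ($j{\left(R \right)} = 7 + 0 = 7$)
$F{\left(E \right)} = 28 - 7 E$ ($F{\left(E \right)} = - 7 \left(-4 + E\right) = 28 - 7 E$)
$y{\left(P \right)} = P^{3}$ ($y{\left(P \right)} = P^{2} P = P^{3}$)
$q = -8$ ($q = -8 + 0 \cdot 0 \left(28 - 49\right) = -8 + 0 \left(28 - 49\right) = -8 + 0 \left(-21\right) = -8 + 0 = -8$)
$q \left(-11 + y{\left(5 \right)}\right)^{2} = - 8 \left(-11 + 5^{3}\right)^{2} = - 8 \left(-11 + 125\right)^{2} = - 8 \cdot 114^{2} = \left(-8\right) 12996 = -103968$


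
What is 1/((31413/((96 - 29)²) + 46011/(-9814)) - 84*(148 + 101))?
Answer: -6293578/131621942619 ≈ -4.7816e-5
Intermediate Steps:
1/((31413/((96 - 29)²) + 46011/(-9814)) - 84*(148 + 101)) = 1/((31413/(67²) + 46011*(-1/9814)) - 84*249) = 1/((31413/4489 - 6573/1402) - 20916) = 1/(14534829/6293578 - 20916) = 1/(-131621942619/6293578) = -6293578/131621942619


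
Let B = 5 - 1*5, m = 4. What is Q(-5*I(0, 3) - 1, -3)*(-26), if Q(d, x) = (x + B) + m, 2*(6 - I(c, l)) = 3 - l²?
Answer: -26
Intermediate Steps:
I(c, l) = 9/2 + l²/2 (I(c, l) = 6 - (3 - l²)/2 = 6 + (-3/2 + l²/2) = 9/2 + l²/2)
B = 0 (B = 5 - 5 = 0)
Q(d, x) = 4 + x (Q(d, x) = (x + 0) + 4 = x + 4 = 4 + x)
Q(-5*I(0, 3) - 1, -3)*(-26) = (4 - 3)*(-26) = 1*(-26) = -26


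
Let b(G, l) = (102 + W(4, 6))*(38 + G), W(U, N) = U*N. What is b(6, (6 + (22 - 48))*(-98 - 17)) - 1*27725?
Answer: -22181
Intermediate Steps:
W(U, N) = N*U
b(G, l) = 4788 + 126*G (b(G, l) = (102 + 6*4)*(38 + G) = (102 + 24)*(38 + G) = 126*(38 + G) = 4788 + 126*G)
b(6, (6 + (22 - 48))*(-98 - 17)) - 1*27725 = (4788 + 126*6) - 1*27725 = (4788 + 756) - 27725 = 5544 - 27725 = -22181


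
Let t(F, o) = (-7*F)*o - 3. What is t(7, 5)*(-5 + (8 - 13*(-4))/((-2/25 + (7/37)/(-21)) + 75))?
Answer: 108238360/103939 ≈ 1041.4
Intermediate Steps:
t(F, o) = -3 - 7*F*o (t(F, o) = -7*F*o - 3 = -3 - 7*F*o)
t(7, 5)*(-5 + (8 - 13*(-4))/((-2/25 + (7/37)/(-21)) + 75)) = (-3 - 7*7*5)*(-5 + (8 - 13*(-4))/((-2/25 + (7/37)/(-21)) + 75)) = (-3 - 245)*(-5 + (8 + 52)/((-2*1/25 + (7*(1/37))*(-1/21)) + 75)) = -248*(-5 + 60/((-2/25 + (7/37)*(-1/21)) + 75)) = -248*(-5 + 60/((-2/25 - 1/111) + 75)) = -248*(-5 + 60/(-247/2775 + 75)) = -248*(-5 + 60/(207878/2775)) = -248*(-5 + 60*(2775/207878)) = -248*(-5 + 83250/103939) = -248*(-436445/103939) = 108238360/103939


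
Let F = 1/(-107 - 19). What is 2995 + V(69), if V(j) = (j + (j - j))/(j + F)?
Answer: 26044229/8693 ≈ 2996.0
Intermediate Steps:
F = -1/126 (F = 1/(-126) = -1/126 ≈ -0.0079365)
V(j) = j/(-1/126 + j) (V(j) = (j + (j - j))/(j - 1/126) = (j + 0)/(-1/126 + j) = j/(-1/126 + j))
2995 + V(69) = 2995 + 126*69/(-1 + 126*69) = 2995 + 126*69/(-1 + 8694) = 2995 + 126*69/8693 = 2995 + 126*69*(1/8693) = 2995 + 8694/8693 = 26044229/8693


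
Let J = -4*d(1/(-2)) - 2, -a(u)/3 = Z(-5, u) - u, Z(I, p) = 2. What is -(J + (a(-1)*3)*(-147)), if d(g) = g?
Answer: -3969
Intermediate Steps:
a(u) = -6 + 3*u (a(u) = -3*(2 - u) = -6 + 3*u)
J = 0 (J = -4/(-2) - 2 = -4*(-1)/2 - 2 = -4*(-1/2) - 2 = 2 - 2 = 0)
-(J + (a(-1)*3)*(-147)) = -(0 + ((-6 + 3*(-1))*3)*(-147)) = -(0 + ((-6 - 3)*3)*(-147)) = -(0 - 9*3*(-147)) = -(0 - 27*(-147)) = -(0 + 3969) = -1*3969 = -3969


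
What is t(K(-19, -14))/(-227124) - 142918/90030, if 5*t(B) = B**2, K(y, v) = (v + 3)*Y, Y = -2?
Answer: -1352867614/851998905 ≈ -1.5879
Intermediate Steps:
K(y, v) = -6 - 2*v (K(y, v) = (v + 3)*(-2) = (3 + v)*(-2) = -6 - 2*v)
t(B) = B**2/5
t(K(-19, -14))/(-227124) - 142918/90030 = ((-6 - 2*(-14))**2/5)/(-227124) - 142918/90030 = ((-6 + 28)**2/5)*(-1/227124) - 142918*1/90030 = ((1/5)*22**2)*(-1/227124) - 71459/45015 = ((1/5)*484)*(-1/227124) - 71459/45015 = (484/5)*(-1/227124) - 71459/45015 = -121/283905 - 71459/45015 = -1352867614/851998905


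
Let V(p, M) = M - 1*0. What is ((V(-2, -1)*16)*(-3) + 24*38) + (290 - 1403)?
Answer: -153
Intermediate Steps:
V(p, M) = M (V(p, M) = M + 0 = M)
((V(-2, -1)*16)*(-3) + 24*38) + (290 - 1403) = (-1*16*(-3) + 24*38) + (290 - 1403) = (-16*(-3) + 912) - 1113 = (48 + 912) - 1113 = 960 - 1113 = -153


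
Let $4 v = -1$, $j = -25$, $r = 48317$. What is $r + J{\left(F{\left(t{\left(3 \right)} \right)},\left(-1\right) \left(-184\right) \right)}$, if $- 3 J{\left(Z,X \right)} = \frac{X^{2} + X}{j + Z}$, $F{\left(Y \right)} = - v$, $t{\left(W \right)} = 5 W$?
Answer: $\frac{14486309}{297} \approx 48775.0$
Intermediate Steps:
$v = - \frac{1}{4}$ ($v = \frac{1}{4} \left(-1\right) = - \frac{1}{4} \approx -0.25$)
$F{\left(Y \right)} = \frac{1}{4}$ ($F{\left(Y \right)} = \left(-1\right) \left(- \frac{1}{4}\right) = \frac{1}{4}$)
$J{\left(Z,X \right)} = - \frac{X + X^{2}}{3 \left(-25 + Z\right)}$ ($J{\left(Z,X \right)} = - \frac{\left(X^{2} + X\right) \frac{1}{-25 + Z}}{3} = - \frac{\left(X + X^{2}\right) \frac{1}{-25 + Z}}{3} = - \frac{\frac{1}{-25 + Z} \left(X + X^{2}\right)}{3} = - \frac{X + X^{2}}{3 \left(-25 + Z\right)}$)
$r + J{\left(F{\left(t{\left(3 \right)} \right)},\left(-1\right) \left(-184\right) \right)} = 48317 - \frac{\left(-1\right) \left(-184\right) \left(1 - -184\right)}{-75 + 3 \cdot \frac{1}{4}} = 48317 - \frac{184 \left(1 + 184\right)}{-75 + \frac{3}{4}} = 48317 - 184 \frac{1}{- \frac{297}{4}} \cdot 185 = 48317 - 184 \left(- \frac{4}{297}\right) 185 = 48317 + \frac{136160}{297} = \frac{14486309}{297}$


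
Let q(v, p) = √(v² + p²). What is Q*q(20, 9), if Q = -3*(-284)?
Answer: 852*√481 ≈ 18686.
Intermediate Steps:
q(v, p) = √(p² + v²)
Q = 852
Q*q(20, 9) = 852*√(9² + 20²) = 852*√(81 + 400) = 852*√481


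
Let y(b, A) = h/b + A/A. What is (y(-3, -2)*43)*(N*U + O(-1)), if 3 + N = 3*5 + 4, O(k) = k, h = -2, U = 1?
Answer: 1075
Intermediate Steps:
N = 16 (N = -3 + (3*5 + 4) = -3 + (15 + 4) = -3 + 19 = 16)
y(b, A) = 1 - 2/b (y(b, A) = -2/b + A/A = -2/b + 1 = 1 - 2/b)
(y(-3, -2)*43)*(N*U + O(-1)) = (((-2 - 3)/(-3))*43)*(16*1 - 1) = (-1/3*(-5)*43)*(16 - 1) = ((5/3)*43)*15 = (215/3)*15 = 1075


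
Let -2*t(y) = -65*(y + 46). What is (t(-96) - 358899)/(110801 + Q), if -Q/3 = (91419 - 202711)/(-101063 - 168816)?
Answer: -97297856596/29902529203 ≈ -3.2538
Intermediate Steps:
t(y) = 1495 + 65*y/2 (t(y) = -(-65)*(y + 46)/2 = -(-65)*(46 + y)/2 = -(-2990 - 65*y)/2 = 1495 + 65*y/2)
Q = -333876/269879 (Q = -3*(91419 - 202711)/(-101063 - 168816) = -(-333876)/(-269879) = -(-333876)*(-1)/269879 = -3*111292/269879 = -333876/269879 ≈ -1.2371)
(t(-96) - 358899)/(110801 + Q) = ((1495 + (65/2)*(-96)) - 358899)/(110801 - 333876/269879) = ((1495 - 3120) - 358899)/(29902529203/269879) = (-1625 - 358899)*(269879/29902529203) = -360524*269879/29902529203 = -97297856596/29902529203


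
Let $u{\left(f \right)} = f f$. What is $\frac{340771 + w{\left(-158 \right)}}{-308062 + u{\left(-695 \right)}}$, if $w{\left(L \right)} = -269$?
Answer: $\frac{340502}{174963} \approx 1.9461$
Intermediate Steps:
$u{\left(f \right)} = f^{2}$
$\frac{340771 + w{\left(-158 \right)}}{-308062 + u{\left(-695 \right)}} = \frac{340771 - 269}{-308062 + \left(-695\right)^{2}} = \frac{340502}{-308062 + 483025} = \frac{340502}{174963}$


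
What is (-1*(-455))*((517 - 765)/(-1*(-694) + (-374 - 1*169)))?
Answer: -112840/151 ≈ -747.29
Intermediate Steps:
(-1*(-455))*((517 - 765)/(-1*(-694) + (-374 - 1*169))) = 455*(-248/(694 + (-374 - 169))) = 455*(-248/(694 - 543)) = 455*(-248/151) = -112840/151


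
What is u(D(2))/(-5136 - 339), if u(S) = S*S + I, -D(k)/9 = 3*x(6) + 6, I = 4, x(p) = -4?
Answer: -8/15 ≈ -0.53333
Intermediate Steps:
D(k) = 54 (D(k) = -9*(3*(-4) + 6) = -9*(-12 + 6) = -9*(-6) = 54)
u(S) = 4 + S² (u(S) = S*S + 4 = S² + 4 = 4 + S²)
u(D(2))/(-5136 - 339) = (4 + 54²)/(-5136 - 339) = (4 + 2916)/(-5475) = -1/5475*2920 = -8/15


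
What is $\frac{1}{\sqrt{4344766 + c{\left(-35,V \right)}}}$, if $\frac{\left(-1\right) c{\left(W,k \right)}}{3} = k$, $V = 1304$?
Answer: $\frac{\sqrt{4340854}}{4340854} \approx 0.00047997$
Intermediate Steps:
$c{\left(W,k \right)} = - 3 k$
$\frac{1}{\sqrt{4344766 + c{\left(-35,V \right)}}} = \frac{1}{\sqrt{4344766 - 3912}} = \frac{1}{\sqrt{4340854}} = \frac{\sqrt{4340854}}{4340854}$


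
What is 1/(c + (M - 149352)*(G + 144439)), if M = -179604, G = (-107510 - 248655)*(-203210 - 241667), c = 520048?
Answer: -1/52122999626365616 ≈ -1.9185e-17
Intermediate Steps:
G = 158449616705 (G = -356165*(-444877) = 158449616705)
1/(c + (M - 149352)*(G + 144439)) = 1/(520048 + (-179604 - 149352)*(158449616705 + 144439)) = 1/(520048 - 328956*158449761144) = 1/(520048 - 52122999626885664) = 1/(-52122999626365616) = -1/52122999626365616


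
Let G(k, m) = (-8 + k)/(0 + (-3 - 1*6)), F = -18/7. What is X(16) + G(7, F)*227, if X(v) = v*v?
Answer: 2531/9 ≈ 281.22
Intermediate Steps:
X(v) = v²
F = -18/7 (F = -18*⅐ = -18/7 ≈ -2.5714)
G(k, m) = 8/9 - k/9 (G(k, m) = (-8 + k)/(0 + (-3 - 6)) = (-8 + k)/(0 - 9) = (-8 + k)/(-9) = (-8 + k)*(-⅑) = 8/9 - k/9)
X(16) + G(7, F)*227 = 16² + (8/9 - ⅑*7)*227 = 256 + (8/9 - 7/9)*227 = 256 + (⅑)*227 = 256 + 227/9 = 2531/9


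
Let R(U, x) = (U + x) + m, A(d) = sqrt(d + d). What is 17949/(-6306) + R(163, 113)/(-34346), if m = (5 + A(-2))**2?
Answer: -51529103/18048823 - 10*I/17173 ≈ -2.855 - 0.00058231*I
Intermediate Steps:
A(d) = sqrt(2)*sqrt(d) (A(d) = sqrt(2*d) = sqrt(2)*sqrt(d))
m = (5 + 2*I)**2 (m = (5 + sqrt(2)*sqrt(-2))**2 = (5 + sqrt(2)*(I*sqrt(2)))**2 = (5 + 2*I)**2 ≈ 21.0 + 20.0*I)
R(U, x) = 21 + U + x + 20*I (R(U, x) = (U + x) + (21 + 20*I) = 21 + U + x + 20*I)
17949/(-6306) + R(163, 113)/(-34346) = 17949/(-6306) + (21 + 163 + 113 + 20*I)/(-34346) = 17949*(-1/6306) + (297 + 20*I)*(-1/34346) = -5983/2102 + (-297/34346 - 10*I/17173) = -51529103/18048823 - 10*I/17173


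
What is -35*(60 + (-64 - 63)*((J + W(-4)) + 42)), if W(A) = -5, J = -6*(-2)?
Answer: 215705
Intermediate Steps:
J = 12
-35*(60 + (-64 - 63)*((J + W(-4)) + 42)) = -35*(60 + (-64 - 63)*((12 - 5) + 42)) = -35*(60 - 127*(7 + 42)) = -35*(60 - 127*49) = -35*(60 - 6223) = -35*(-6163) = 215705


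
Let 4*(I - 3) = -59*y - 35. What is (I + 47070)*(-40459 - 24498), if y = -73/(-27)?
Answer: -82473174706/27 ≈ -3.0546e+9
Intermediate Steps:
y = 73/27 (y = -73*(-1/27) = 73/27 ≈ 2.7037)
I = -1232/27 (I = 3 + (-59*73/27 - 35)/4 = 3 + (-4307/27 - 35)/4 = 3 + (1/4)*(-5252/27) = 3 - 1313/27 = -1232/27 ≈ -45.630)
(I + 47070)*(-40459 - 24498) = (-1232/27 + 47070)*(-40459 - 24498) = (1269658/27)*(-64957) = -82473174706/27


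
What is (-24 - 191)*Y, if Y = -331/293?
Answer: 71165/293 ≈ 242.88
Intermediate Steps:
Y = -331/293 (Y = -331*1/293 = -331/293 ≈ -1.1297)
(-24 - 191)*Y = (-24 - 191)*(-331/293) = -215*(-331/293) = 71165/293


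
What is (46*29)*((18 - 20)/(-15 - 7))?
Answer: 1334/11 ≈ 121.27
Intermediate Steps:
(46*29)*((18 - 20)/(-15 - 7)) = 1334*(-2/(-22)) = 1334*(-2*(-1/22)) = 1334*(1/11) = 1334/11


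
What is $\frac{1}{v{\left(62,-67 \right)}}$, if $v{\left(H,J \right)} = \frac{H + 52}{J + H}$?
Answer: $- \frac{5}{114} \approx -0.04386$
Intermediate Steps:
$v{\left(H,J \right)} = \frac{52 + H}{H + J}$
$\frac{1}{v{\left(62,-67 \right)}} = \frac{1}{\frac{1}{62 - 67} \left(52 + 62\right)} = \frac{1}{\frac{1}{-5} \cdot 114} = \frac{1}{\left(- \frac{1}{5}\right) 114} = \frac{1}{- \frac{114}{5}} = - \frac{5}{114}$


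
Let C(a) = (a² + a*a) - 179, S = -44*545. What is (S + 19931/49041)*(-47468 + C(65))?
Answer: 46095015411053/49041 ≈ 9.3993e+8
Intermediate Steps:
S = -23980 (S = -1*23980 = -23980)
C(a) = -179 + 2*a² (C(a) = (a² + a²) - 179 = 2*a² - 179 = -179 + 2*a²)
(S + 19931/49041)*(-47468 + C(65)) = (-23980 + 19931/49041)*(-47468 + (-179 + 2*65²)) = (-23980 + 19931*(1/49041))*(-47468 + (-179 + 2*4225)) = (-23980 + 19931/49041)*(-47468 + (-179 + 8450)) = -1175983249*(-47468 + 8271)/49041 = -1175983249/49041*(-39197) = 46095015411053/49041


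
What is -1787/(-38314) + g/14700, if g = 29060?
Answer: 56983687/28160790 ≈ 2.0235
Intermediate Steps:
-1787/(-38314) + g/14700 = -1787/(-38314) + 29060/14700 = -1787*(-1/38314) + 29060*(1/14700) = 1787/38314 + 1453/735 = 56983687/28160790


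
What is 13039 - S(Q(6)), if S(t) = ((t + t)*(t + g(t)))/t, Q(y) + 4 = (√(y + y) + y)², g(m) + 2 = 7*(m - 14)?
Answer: 12535 - 384*√3 ≈ 11870.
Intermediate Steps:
g(m) = -100 + 7*m (g(m) = -2 + 7*(m - 14) = -2 + 7*(-14 + m) = -2 + (-98 + 7*m) = -100 + 7*m)
Q(y) = -4 + (y + √2*√y)² (Q(y) = -4 + (√(y + y) + y)² = -4 + (√(2*y) + y)² = -4 + (√2*√y + y)² = -4 + (y + √2*√y)²)
S(t) = -200 + 16*t (S(t) = ((t + t)*(t + (-100 + 7*t)))/t = ((2*t)*(-100 + 8*t))/t = (2*t*(-100 + 8*t))/t = -200 + 16*t)
13039 - S(Q(6)) = 13039 - (-200 + 16*(-4 + (6 + √2*√6)²)) = 13039 - (-200 + 16*(-4 + (6 + 2*√3)²)) = 13039 - (-200 + (-64 + 16*(6 + 2*√3)²)) = 13039 - (-264 + 16*(6 + 2*√3)²) = 13039 + (264 - 16*(6 + 2*√3)²) = 13303 - 16*(6 + 2*√3)²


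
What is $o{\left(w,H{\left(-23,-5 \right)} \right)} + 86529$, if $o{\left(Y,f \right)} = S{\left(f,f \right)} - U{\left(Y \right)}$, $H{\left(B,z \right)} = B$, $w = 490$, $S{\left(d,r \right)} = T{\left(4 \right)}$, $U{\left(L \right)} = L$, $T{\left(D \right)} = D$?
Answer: $86043$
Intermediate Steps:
$S{\left(d,r \right)} = 4$
$o{\left(Y,f \right)} = 4 - Y$
$o{\left(w,H{\left(-23,-5 \right)} \right)} + 86529 = \left(4 - 490\right) + 86529 = -486 + 86529 = 86043$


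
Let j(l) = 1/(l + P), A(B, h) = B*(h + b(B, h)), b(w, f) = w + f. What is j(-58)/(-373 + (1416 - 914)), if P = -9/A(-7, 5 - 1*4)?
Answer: -35/263031 ≈ -0.00013306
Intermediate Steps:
b(w, f) = f + w
A(B, h) = B*(B + 2*h) (A(B, h) = B*(h + (h + B)) = B*(h + (B + h)) = B*(B + 2*h))
P = -9/35 (P = -9*(-1/(7*(-7 + 2*(5 - 1*4)))) = -9*(-1/(7*(-7 + 2*(5 - 4)))) = -9*(-1/(7*(-7 + 2*1))) = -9*(-1/(7*(-7 + 2))) = -9/((-7*(-5))) = -9/35 ≈ -0.25714)
j(l) = 1/(-9/35 + l) (j(l) = 1/(l - 9/35) = 1/(-9/35 + l))
j(-58)/(-373 + (1416 - 914)) = (35/(-9 + 35*(-58)))/(-373 + (1416 - 914)) = (35/(-9 - 2030))/(-373 + 502) = (35/(-2039))/129 = (35*(-1/2039))*(1/129) = -35/2039*1/129 = -35/263031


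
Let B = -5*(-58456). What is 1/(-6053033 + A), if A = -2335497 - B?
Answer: -1/8680810 ≈ -1.1520e-7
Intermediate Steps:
B = 292280
A = -2627777 (A = -2335497 - 1*292280 = -2335497 - 292280 = -2627777)
1/(-6053033 + A) = 1/(-6053033 - 2627777) = 1/(-8680810) = -1/8680810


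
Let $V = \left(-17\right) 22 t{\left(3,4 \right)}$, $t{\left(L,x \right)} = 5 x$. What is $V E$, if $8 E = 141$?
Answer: $-131835$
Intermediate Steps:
$E = \frac{141}{8}$ ($E = \frac{1}{8} \cdot 141 = \frac{141}{8} \approx 17.625$)
$V = -7480$ ($V = \left(-17\right) 22 \cdot 5 \cdot 4 = \left(-374\right) 20 = -7480$)
$V E = \left(-7480\right) \frac{141}{8} = -131835$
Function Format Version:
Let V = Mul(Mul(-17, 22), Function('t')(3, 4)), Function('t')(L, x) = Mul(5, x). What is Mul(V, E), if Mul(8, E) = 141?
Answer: -131835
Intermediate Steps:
E = Rational(141, 8) (E = Mul(Rational(1, 8), 141) = Rational(141, 8) ≈ 17.625)
V = -7480 (V = Mul(Mul(-17, 22), Mul(5, 4)) = Mul(-374, 20) = -7480)
Mul(V, E) = Mul(-7480, Rational(141, 8)) = -131835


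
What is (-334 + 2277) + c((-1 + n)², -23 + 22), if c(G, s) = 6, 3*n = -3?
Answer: 1949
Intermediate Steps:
n = -1 (n = (⅓)*(-3) = -1)
(-334 + 2277) + c((-1 + n)², -23 + 22) = (-334 + 2277) + 6 = 1943 + 6 = 1949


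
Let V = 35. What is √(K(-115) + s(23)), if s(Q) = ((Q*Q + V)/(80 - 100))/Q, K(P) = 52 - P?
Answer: 2*√548090/115 ≈ 12.875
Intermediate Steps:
s(Q) = (-7/4 - Q²/20)/Q (s(Q) = ((Q*Q + 35)/(80 - 100))/Q = ((Q² + 35)/(-20))/Q = ((35 + Q²)*(-1/20))/Q = (-7/4 - Q²/20)/Q)
√(K(-115) + s(23)) = √((52 - 1*(-115)) + (1/20)*(-35 - 1*23²)/23) = √((52 + 115) + (1/20)*(1/23)*(-35 - 1*529)) = √(167 + (1/20)*(1/23)*(-35 - 529)) = √(167 + (1/20)*(1/23)*(-564)) = √(167 - 141/115) = √(19064/115) = 2*√548090/115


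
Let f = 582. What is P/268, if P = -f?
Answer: -291/134 ≈ -2.1716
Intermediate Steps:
P = -582 (P = -1*582 = -582)
P/268 = -582/268 = -582*1/268 = -291/134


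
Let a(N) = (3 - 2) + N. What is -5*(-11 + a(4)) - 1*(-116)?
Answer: 146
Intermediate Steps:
a(N) = 1 + N
-5*(-11 + a(4)) - 1*(-116) = -5*(-11 + (1 + 4)) - 1*(-116) = -5*(-11 + 5) + 116 = -5*(-6) + 116 = 30 + 116 = 146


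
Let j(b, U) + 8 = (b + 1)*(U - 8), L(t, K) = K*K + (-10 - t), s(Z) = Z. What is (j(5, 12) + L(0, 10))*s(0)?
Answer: 0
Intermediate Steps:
L(t, K) = -10 + K**2 - t (L(t, K) = K**2 + (-10 - t) = -10 + K**2 - t)
j(b, U) = -8 + (1 + b)*(-8 + U) (j(b, U) = -8 + (b + 1)*(U - 8) = -8 + (1 + b)*(-8 + U))
(j(5, 12) + L(0, 10))*s(0) = ((-16 + 12 - 8*5 + 12*5) + (-10 + 10**2 - 1*0))*0 = ((-16 + 12 - 40 + 60) + (-10 + 100 + 0))*0 = (16 + 90)*0 = 106*0 = 0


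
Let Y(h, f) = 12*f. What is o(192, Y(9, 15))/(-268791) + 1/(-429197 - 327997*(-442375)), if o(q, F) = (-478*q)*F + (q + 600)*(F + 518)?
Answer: 1782773258325965597/30011742248112750 ≈ 59.403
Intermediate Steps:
o(q, F) = (518 + F)*(600 + q) - 478*F*q (o(q, F) = -478*F*q + (600 + q)*(518 + F) = -478*F*q + (518 + F)*(600 + q) = (518 + F)*(600 + q) - 478*F*q)
o(192, Y(9, 15))/(-268791) + 1/(-429197 - 327997*(-442375)) = (310800 + 518*192 + 600*(12*15) - 477*12*15*192)/(-268791) + 1/(-429197 - 327997*(-442375)) = (310800 + 99456 + 600*180 - 477*180*192)*(-1/268791) - 1/442375/(-757194) = (310800 + 99456 + 108000 - 16485120)*(-1/268791) - 1/757194*(-1/442375) = -15966864*(-1/268791) + 1/334963695750 = 5322288/89597 + 1/334963695750 = 1782773258325965597/30011742248112750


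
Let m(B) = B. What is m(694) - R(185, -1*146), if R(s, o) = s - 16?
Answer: 525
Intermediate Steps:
R(s, o) = -16 + s
m(694) - R(185, -1*146) = 694 - (-16 + 185) = 694 - 1*169 = 694 - 169 = 525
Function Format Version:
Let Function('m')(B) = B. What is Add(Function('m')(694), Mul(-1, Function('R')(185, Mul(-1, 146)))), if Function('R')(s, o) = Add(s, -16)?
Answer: 525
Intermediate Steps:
Function('R')(s, o) = Add(-16, s)
Add(Function('m')(694), Mul(-1, Function('R')(185, Mul(-1, 146)))) = Add(694, Mul(-1, Add(-16, 185))) = Add(694, Mul(-1, 169)) = Add(694, -169) = 525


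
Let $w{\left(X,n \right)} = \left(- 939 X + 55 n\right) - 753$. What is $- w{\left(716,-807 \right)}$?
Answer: $717462$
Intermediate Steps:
$w{\left(X,n \right)} = -753 - 939 X + 55 n$
$- w{\left(716,-807 \right)} = - (-753 - 672324 + 55 \left(-807\right)) = - (-753 - 672324 - 44385) = \left(-1\right) \left(-717462\right) = 717462$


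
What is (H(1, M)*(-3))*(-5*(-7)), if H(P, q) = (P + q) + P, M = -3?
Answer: 105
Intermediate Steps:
H(P, q) = q + 2*P
(H(1, M)*(-3))*(-5*(-7)) = ((-3 + 2*1)*(-3))*(-5*(-7)) = ((-3 + 2)*(-3))*35 = -1*(-3)*35 = 3*35 = 105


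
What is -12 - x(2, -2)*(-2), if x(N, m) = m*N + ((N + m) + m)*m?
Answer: -12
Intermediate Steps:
x(N, m) = N*m + m*(N + 2*m) (x(N, m) = N*m + (N + 2*m)*m = N*m + m*(N + 2*m))
-12 - x(2, -2)*(-2) = -12 - 2*(-2)*(2 - 2)*(-2) = -12 - 2*(-2)*0*(-2) = -12 - 1*0*(-2) = -12 + 0*(-2) = -12 + 0 = -12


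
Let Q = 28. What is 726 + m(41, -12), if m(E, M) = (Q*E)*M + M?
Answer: -13062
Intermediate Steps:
m(E, M) = M + 28*E*M (m(E, M) = (28*E)*M + M = 28*E*M + M = M + 28*E*M)
726 + m(41, -12) = 726 - 12*(1 + 28*41) = 726 - 12*(1 + 1148) = 726 - 12*1149 = 726 - 13788 = -13062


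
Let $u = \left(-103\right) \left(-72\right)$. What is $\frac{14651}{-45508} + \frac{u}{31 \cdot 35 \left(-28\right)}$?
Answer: $- \frac{6311167}{11149460} \approx -0.56605$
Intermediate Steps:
$u = 7416$
$\frac{14651}{-45508} + \frac{u}{31 \cdot 35 \left(-28\right)} = \frac{14651}{-45508} + \frac{7416}{31 \cdot 35 \left(-28\right)} = 14651 \left(- \frac{1}{45508}\right) + \frac{7416}{1085 \left(-28\right)} = - \frac{14651}{45508} + \frac{7416}{-30380} = - \frac{14651}{45508} + 7416 \left(- \frac{1}{30380}\right) = - \frac{14651}{45508} - \frac{1854}{7595} = - \frac{6311167}{11149460}$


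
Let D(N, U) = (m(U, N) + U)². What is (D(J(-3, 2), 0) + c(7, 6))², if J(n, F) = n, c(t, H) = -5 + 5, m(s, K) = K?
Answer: 81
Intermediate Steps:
c(t, H) = 0
D(N, U) = (N + U)²
(D(J(-3, 2), 0) + c(7, 6))² = ((-3 + 0)² + 0)² = ((-3)² + 0)² = (9 + 0)² = 9² = 81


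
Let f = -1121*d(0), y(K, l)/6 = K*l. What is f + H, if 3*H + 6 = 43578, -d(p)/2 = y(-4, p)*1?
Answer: 14524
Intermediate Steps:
y(K, l) = 6*K*l (y(K, l) = 6*(K*l) = 6*K*l)
d(p) = 48*p (d(p) = -2*6*(-4)*p = -2*(-24*p) = -(-48)*p = 48*p)
H = 14524 (H = -2 + (⅓)*43578 = -2 + 14526 = 14524)
f = 0 (f = -53808*0 = -1121*0 = 0)
f + H = 0 + 14524 = 14524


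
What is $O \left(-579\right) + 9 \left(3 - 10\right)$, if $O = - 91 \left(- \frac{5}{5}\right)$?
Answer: $-52752$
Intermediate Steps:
$O = 91$ ($O = - 91 \left(\left(-5\right) \frac{1}{5}\right) = \left(-91\right) \left(-1\right) = 91$)
$O \left(-579\right) + 9 \left(3 - 10\right) = 91 \left(-579\right) + 9 \left(3 - 10\right) = -52689 + 9 \left(-7\right) = -52689 - 63 = -52752$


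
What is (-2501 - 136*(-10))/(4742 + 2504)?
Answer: -1141/7246 ≈ -0.15747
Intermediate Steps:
(-2501 - 136*(-10))/(4742 + 2504) = (-2501 + 1360)/7246 = -1141*1/7246 = -1141/7246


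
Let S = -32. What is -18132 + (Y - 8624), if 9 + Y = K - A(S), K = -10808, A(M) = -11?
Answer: -37562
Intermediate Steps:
Y = -10806 (Y = -9 + (-10808 - 1*(-11)) = -9 + (-10808 + 11) = -9 - 10797 = -10806)
-18132 + (Y - 8624) = -18132 + (-10806 - 8624) = -18132 - 19430 = -37562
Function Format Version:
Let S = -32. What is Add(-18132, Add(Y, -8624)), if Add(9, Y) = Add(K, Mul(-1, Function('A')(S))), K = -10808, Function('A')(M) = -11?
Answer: -37562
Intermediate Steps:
Y = -10806 (Y = Add(-9, Add(-10808, Mul(-1, -11))) = Add(-9, Add(-10808, 11)) = Add(-9, -10797) = -10806)
Add(-18132, Add(Y, -8624)) = Add(-18132, Add(-10806, -8624)) = Add(-18132, -19430) = -37562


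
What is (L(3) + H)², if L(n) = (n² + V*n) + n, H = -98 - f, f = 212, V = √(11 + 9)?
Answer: 88984 - 3576*√5 ≈ 80988.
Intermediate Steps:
V = 2*√5 (V = √20 = 2*√5 ≈ 4.4721)
H = -310 (H = -98 - 1*212 = -98 - 212 = -310)
L(n) = n + n² + 2*n*√5 (L(n) = (n² + (2*√5)*n) + n = (n² + 2*n*√5) + n = n + n² + 2*n*√5)
(L(3) + H)² = (3*(1 + 3 + 2*√5) - 310)² = (3*(4 + 2*√5) - 310)² = ((12 + 6*√5) - 310)² = (-298 + 6*√5)²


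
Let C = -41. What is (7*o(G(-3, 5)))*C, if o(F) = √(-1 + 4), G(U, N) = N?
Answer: -287*√3 ≈ -497.10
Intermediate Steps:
o(F) = √3
(7*o(G(-3, 5)))*C = (7*√3)*(-41) = -287*√3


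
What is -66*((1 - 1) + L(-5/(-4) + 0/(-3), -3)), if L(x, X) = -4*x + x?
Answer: 495/2 ≈ 247.50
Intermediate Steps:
L(x, X) = -3*x
-66*((1 - 1) + L(-5/(-4) + 0/(-3), -3)) = -66*((1 - 1) - 3*(-5/(-4) + 0/(-3))) = -66*(0 - 3*(-5*(-¼) + 0*(-⅓))) = -66*(0 - 3*(5/4 + 0)) = -66*(0 - 3*5/4) = -66*(0 - 15/4) = -66*(-15/4) = 495/2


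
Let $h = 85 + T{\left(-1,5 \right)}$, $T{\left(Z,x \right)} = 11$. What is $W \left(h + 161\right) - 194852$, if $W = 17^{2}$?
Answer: $-120579$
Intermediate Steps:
$W = 289$
$h = 96$ ($h = 85 + 11 = 96$)
$W \left(h + 161\right) - 194852 = 289 \left(96 + 161\right) - 194852 = 289 \cdot 257 - 194852 = 74273 - 194852 = -120579$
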